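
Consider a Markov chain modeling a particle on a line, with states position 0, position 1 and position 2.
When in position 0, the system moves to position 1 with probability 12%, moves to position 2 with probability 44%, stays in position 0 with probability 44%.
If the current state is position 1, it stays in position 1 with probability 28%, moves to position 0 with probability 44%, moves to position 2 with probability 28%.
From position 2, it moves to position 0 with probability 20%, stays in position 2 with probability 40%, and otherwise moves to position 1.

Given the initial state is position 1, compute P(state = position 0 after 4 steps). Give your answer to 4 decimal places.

0.3474

Propagate the distribution vector 4 steps from position 1.
After 0 steps: (0.0000, 1.0000, 0.0000)
After 1 step: (0.4400, 0.2800, 0.2800)
After 2 steps: (0.3728, 0.2432, 0.3840)
After 3 steps: (0.3478, 0.2664, 0.3857)
After 4 steps: (0.3474, 0.2706, 0.3819)
P(in position 0 after 4 steps) = 0.3474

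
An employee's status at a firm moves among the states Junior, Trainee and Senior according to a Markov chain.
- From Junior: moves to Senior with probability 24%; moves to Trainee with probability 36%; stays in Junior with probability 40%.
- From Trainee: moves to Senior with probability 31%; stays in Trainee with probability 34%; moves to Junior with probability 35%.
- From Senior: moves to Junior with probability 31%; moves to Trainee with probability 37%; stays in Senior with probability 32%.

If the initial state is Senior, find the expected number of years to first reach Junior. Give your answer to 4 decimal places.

Let t(s) be the expected number of years to first reach Junior from state s, with t(Junior) = 0. Conditioning on the first year:
t(Trainee) = 1 + 0.34·t(Trainee) + 0.31·t(Senior)
t(Senior) = 1 + 0.37·t(Trainee) + 0.32·t(Senior)
Solving: t(Trainee) = 2.9632, t(Senior) = 3.0829.
Expected years from Senior to Junior: 3.0829.

3.0829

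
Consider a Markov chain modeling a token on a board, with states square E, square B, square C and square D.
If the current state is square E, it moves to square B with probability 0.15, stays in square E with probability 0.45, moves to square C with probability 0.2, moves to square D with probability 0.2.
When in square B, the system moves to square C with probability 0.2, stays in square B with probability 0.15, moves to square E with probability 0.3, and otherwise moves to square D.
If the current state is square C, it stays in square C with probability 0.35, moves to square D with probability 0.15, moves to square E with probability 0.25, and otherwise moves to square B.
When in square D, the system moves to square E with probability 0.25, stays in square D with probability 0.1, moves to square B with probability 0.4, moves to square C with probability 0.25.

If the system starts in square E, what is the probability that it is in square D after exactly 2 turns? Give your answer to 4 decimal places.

0.1925

Propagate the distribution vector 2 turns from square E.
After 0 turns: (1.0000, 0.0000, 0.0000, 0.0000)
After 1 turn: (0.4500, 0.1500, 0.2000, 0.2000)
After 2 turns: (0.3475, 0.2200, 0.2400, 0.1925)
P(in square D after 2 turns) = 0.1925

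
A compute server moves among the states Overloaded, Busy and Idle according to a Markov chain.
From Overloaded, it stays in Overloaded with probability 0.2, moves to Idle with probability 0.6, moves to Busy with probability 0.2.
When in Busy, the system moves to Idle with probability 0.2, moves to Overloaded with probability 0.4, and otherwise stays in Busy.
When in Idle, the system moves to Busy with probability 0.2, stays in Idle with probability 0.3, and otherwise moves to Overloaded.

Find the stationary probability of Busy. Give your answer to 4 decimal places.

0.2500

Let the stationary distribution be π with π = πP and π_1 + π_2 + π_3 = 1.
π_1 = 0.2·π_1 + 0.4·π_2 + 0.5·π_3
π_2 = 0.2·π_1 + 0.4·π_2 + 0.2·π_3
Solving with the normalization constraint gives π = (0.3654, 0.2500, 0.3846).
So the stationary probability of Busy is 0.2500.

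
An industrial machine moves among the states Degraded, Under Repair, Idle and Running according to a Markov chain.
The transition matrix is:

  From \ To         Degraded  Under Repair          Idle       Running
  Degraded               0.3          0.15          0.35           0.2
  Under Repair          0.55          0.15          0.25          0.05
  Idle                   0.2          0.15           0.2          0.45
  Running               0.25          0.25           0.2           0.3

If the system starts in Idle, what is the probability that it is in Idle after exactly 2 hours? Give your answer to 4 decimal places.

0.2375

Propagate the distribution vector 2 hours from Idle.
After 0 hours: (0.0000, 0.0000, 1.0000, 0.0000)
After 1 hour: (0.2000, 0.1500, 0.2000, 0.4500)
After 2 hours: (0.2950, 0.1950, 0.2375, 0.2725)
P(in Idle after 2 hours) = 0.2375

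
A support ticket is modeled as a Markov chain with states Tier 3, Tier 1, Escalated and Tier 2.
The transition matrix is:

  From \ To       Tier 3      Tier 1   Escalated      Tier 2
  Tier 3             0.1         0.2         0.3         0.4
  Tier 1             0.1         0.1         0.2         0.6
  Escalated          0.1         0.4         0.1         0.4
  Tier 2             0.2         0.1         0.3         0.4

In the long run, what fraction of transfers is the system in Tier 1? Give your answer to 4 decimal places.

0.1848

Let the stationary distribution be π with π = πP and π_1 + π_2 + π_3 + π_4 = 1.
π_1 = 0.1·π_1 + 0.1·π_2 + 0.1·π_3 + 0.2·π_4
π_2 = 0.2·π_1 + 0.1·π_2 + 0.4·π_3 + 0.1·π_4
π_3 = 0.3·π_1 + 0.2·π_2 + 0.1·π_3 + 0.3·π_4
Solving with the normalization constraint gives π = (0.1437, 0.1848, 0.2346, 0.4370).
So the stationary probability of Tier 1 is 0.1848.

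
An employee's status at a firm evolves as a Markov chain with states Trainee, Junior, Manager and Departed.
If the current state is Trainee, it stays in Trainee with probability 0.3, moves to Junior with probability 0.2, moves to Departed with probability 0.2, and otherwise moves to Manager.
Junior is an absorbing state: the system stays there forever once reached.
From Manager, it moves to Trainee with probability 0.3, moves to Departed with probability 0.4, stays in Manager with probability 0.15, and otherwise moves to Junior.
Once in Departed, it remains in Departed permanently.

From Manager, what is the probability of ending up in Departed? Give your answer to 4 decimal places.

Let h(s) be the probability of absorption at Departed starting from transient state s. Then h(Departed) = 1 and h(Junior) = 0. By first-step analysis:
h(Trainee) = 0.3·h(Trainee) + 0.2·0 + 0.3·h(Manager) + 0.2·1
h(Manager) = 0.3·h(Trainee) + 0.15·0 + 0.15·h(Manager) + 0.4·1
Solving: h(Trainee) = 0.5743, h(Manager) = 0.6733.
Starting from Manager, the probability is 0.6733.

0.6733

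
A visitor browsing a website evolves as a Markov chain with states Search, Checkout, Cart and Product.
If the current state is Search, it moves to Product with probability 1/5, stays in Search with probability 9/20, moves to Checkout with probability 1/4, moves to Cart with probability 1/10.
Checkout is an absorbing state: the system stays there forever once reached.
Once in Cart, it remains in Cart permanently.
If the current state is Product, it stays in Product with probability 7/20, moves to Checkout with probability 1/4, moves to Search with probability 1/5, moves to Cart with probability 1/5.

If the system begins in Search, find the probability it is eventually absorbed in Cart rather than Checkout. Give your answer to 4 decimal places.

0.3307

Let h(s) be the probability of absorption at Cart starting from transient state s. Then h(Cart) = 1 and h(Checkout) = 0. By first-step analysis:
h(Search) = 0.45·h(Search) + 0.25·0 + 0.1·1 + 0.2·h(Product)
h(Product) = 0.2·h(Search) + 0.25·0 + 0.2·1 + 0.35·h(Product)
Solving: h(Search) = 0.3307, h(Product) = 0.4094.
Starting from Search, the probability is 0.3307.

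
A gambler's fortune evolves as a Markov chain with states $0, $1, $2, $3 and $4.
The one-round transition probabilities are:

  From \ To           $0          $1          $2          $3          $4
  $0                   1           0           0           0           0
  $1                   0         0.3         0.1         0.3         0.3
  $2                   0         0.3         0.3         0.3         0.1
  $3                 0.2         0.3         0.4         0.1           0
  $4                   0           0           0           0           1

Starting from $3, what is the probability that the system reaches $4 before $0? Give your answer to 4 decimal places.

0.5856

Let h(s) be the probability of absorption at $4 starting from transient state s. Then h($4) = 1 and h($0) = 0. By first-step analysis:
h($1) = 0.3·h($1) + 0.1·h($2) + 0.3·h($3) + 0.3·1
h($2) = 0.3·h($1) + 0.3·h($2) + 0.3·h($3) + 0.1·1
h($3) = 0.2·0 + 0.3·h($1) + 0.4·h($2) + 0.1·h($3)
Solving: h($1) = 0.7838, h($2) = 0.7297, h($3) = 0.5856.
Starting from $3, the probability is 0.5856.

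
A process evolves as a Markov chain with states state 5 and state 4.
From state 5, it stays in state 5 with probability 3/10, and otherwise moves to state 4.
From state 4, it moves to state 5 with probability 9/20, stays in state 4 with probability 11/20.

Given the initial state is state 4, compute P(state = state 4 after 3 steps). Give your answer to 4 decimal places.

Propagate the distribution vector 3 steps from state 4.
After 0 steps: (0.0000, 1.0000)
After 1 step: (0.4500, 0.5500)
After 2 steps: (0.3825, 0.6175)
After 3 steps: (0.3926, 0.6074)
P(in state 4 after 3 steps) = 0.6074

0.6074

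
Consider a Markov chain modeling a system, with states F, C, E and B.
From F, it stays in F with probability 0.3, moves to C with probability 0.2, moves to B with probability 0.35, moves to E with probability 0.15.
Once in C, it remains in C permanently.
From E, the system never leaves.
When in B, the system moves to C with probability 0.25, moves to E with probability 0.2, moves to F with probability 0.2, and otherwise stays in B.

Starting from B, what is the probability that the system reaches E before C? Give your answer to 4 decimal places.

0.4416

Let h(s) be the probability of absorption at E starting from transient state s. Then h(E) = 1 and h(C) = 0. By first-step analysis:
h(F) = 0.3·h(F) + 0.2·0 + 0.15·1 + 0.35·h(B)
h(B) = 0.2·h(F) + 0.25·0 + 0.2·1 + 0.35·h(B)
Solving: h(F) = 0.4351, h(B) = 0.4416.
Starting from B, the probability is 0.4416.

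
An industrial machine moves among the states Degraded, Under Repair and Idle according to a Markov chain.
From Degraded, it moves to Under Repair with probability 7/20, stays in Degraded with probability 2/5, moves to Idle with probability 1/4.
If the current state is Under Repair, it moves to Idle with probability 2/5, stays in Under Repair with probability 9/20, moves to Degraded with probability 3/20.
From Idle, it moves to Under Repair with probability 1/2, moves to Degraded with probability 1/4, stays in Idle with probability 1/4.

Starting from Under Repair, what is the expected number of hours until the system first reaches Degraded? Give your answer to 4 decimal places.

Let t(s) be the expected number of hours to first reach Degraded from state s, with t(Degraded) = 0. Conditioning on the first hour:
t(Under Repair) = 1 + 0.45·t(Under Repair) + 0.4·t(Idle)
t(Idle) = 1 + 0.5·t(Under Repair) + 0.25·t(Idle)
Solving: t(Under Repair) = 5.4118, t(Idle) = 4.9412.
Expected hours from Under Repair to Degraded: 5.4118.

5.4118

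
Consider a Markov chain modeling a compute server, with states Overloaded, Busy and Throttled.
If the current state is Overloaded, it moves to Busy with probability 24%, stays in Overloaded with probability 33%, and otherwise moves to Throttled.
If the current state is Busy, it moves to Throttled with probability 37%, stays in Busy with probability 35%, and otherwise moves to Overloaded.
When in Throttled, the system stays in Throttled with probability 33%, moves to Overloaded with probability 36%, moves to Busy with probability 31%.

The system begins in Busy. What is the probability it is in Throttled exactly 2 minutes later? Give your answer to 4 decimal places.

0.3720

Sum over the intermediate state after 1 minute:
P = P(Busy→Overloaded)·P(Overloaded→Throttled) + P(Busy→Busy)·P(Busy→Throttled) + P(Busy→Throttled)·P(Throttled→Throttled)
  = 0.28×0.43 + 0.35×0.37 + 0.37×0.33
  = 0.1204 + 0.1295 + 0.1221 = 0.3720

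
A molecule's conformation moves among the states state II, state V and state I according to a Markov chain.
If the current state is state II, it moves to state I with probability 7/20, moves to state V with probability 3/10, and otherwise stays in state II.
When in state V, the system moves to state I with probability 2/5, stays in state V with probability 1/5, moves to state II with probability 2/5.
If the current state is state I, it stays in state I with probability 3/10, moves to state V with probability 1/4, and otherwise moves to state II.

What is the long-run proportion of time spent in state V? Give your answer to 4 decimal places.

0.2570

Let the stationary distribution be π with π = πP and π_1 + π_2 + π_3 = 1.
π_1 = 0.35·π_1 + 0.4·π_2 + 0.45·π_3
π_2 = 0.3·π_1 + 0.2·π_2 + 0.25·π_3
Solving with the normalization constraint gives π = (0.3974, 0.2570, 0.3456).
So the stationary probability of state V is 0.2570.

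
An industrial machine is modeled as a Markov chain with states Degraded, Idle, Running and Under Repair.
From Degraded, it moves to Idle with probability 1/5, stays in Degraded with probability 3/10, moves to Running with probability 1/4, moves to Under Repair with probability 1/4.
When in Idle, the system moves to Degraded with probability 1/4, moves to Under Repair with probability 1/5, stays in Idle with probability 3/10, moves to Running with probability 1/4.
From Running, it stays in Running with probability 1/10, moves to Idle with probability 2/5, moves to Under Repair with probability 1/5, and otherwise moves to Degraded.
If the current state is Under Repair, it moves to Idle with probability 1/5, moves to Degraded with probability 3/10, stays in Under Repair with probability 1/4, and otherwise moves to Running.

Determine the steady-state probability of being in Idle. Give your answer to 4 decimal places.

0.2705

Let the stationary distribution be π with π = πP and π_1 + π_2 + π_3 + π_4 = 1.
π_1 = 0.3·π_1 + 0.25·π_2 + 0.3·π_3 + 0.3·π_4
π_2 = 0.2·π_1 + 0.3·π_2 + 0.4·π_3 + 0.2·π_4
π_3 = 0.25·π_1 + 0.25·π_2 + 0.1·π_3 + 0.25·π_4
Solving with the normalization constraint gives π = (0.2865, 0.2705, 0.2174, 0.2256).
So the stationary probability of Idle is 0.2705.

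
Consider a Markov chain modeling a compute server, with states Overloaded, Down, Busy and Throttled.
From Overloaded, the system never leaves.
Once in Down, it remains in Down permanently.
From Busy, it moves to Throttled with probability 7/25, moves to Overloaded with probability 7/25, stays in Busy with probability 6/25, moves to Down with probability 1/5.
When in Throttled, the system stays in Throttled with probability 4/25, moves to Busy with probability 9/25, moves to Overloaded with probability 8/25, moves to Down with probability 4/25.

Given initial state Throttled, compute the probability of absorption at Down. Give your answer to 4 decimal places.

0.3601

Let h(s) be the probability of absorption at Down starting from transient state s. Then h(Down) = 1 and h(Overloaded) = 0. By first-step analysis:
h(Busy) = 0.28·0 + 0.2·1 + 0.24·h(Busy) + 0.28·h(Throttled)
h(Throttled) = 0.32·0 + 0.16·1 + 0.36·h(Busy) + 0.16·h(Throttled)
Solving: h(Busy) = 0.3958, h(Throttled) = 0.3601.
Starting from Throttled, the probability is 0.3601.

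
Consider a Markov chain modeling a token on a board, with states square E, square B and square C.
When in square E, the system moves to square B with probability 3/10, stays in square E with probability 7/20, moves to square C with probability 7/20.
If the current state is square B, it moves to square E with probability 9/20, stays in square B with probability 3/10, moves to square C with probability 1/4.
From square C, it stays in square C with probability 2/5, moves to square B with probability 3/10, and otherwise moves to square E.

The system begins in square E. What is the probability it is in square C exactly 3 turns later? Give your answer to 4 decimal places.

Propagate the distribution vector 3 turns from square E.
After 0 turns: (1.0000, 0.0000, 0.0000)
After 1 turn: (0.3500, 0.3000, 0.3500)
After 2 turns: (0.3625, 0.3000, 0.3375)
After 3 turns: (0.3631, 0.3000, 0.3369)
P(in square C after 3 turns) = 0.3369

0.3369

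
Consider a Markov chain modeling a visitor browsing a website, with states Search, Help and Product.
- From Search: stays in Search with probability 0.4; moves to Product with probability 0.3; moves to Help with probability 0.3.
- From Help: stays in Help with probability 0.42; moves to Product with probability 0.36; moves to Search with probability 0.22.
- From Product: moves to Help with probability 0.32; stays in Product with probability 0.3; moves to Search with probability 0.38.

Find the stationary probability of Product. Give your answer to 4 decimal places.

0.3209

Let the stationary distribution be π with π = πP and π_1 + π_2 + π_3 = 1.
π_1 = 0.4·π_1 + 0.22·π_2 + 0.38·π_3
π_2 = 0.3·π_1 + 0.42·π_2 + 0.32·π_3
Solving with the normalization constraint gives π = (0.3309, 0.3482, 0.3209).
So the stationary probability of Product is 0.3209.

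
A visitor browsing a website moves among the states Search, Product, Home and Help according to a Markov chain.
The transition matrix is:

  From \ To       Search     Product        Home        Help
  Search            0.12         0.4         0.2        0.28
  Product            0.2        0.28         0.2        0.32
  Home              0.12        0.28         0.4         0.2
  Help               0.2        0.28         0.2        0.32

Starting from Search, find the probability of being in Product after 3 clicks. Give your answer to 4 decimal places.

0.3009

Propagate the distribution vector 3 clicks from Search.
After 0 clicks: (1.0000, 0.0000, 0.0000, 0.0000)
After 1 click: (0.1200, 0.4000, 0.2000, 0.2800)
After 2 clicks: (0.1744, 0.2944, 0.2400, 0.2912)
After 3 clicks: (0.1668, 0.3009, 0.2480, 0.2842)
P(in Product after 3 clicks) = 0.3009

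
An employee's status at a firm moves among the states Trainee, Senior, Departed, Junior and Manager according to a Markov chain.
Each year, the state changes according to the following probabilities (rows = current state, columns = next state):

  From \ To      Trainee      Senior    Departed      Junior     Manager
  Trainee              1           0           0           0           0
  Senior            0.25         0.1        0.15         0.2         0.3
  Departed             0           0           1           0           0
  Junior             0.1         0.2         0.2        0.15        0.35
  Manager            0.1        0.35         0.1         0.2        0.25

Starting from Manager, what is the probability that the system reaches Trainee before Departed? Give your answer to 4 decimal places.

0.5123

Let h(s) be the probability of absorption at Trainee starting from transient state s. Then h(Trainee) = 1 and h(Departed) = 0. By first-step analysis:
h(Senior) = 0.25·1 + 0.1·h(Senior) + 0.15·0 + 0.2·h(Junior) + 0.3·h(Manager)
h(Junior) = 0.1·1 + 0.2·h(Senior) + 0.2·0 + 0.15·h(Junior) + 0.35·h(Manager)
h(Manager) = 0.1·1 + 0.35·h(Senior) + 0.1·0 + 0.2·h(Junior) + 0.25·h(Manager)
Solving: h(Senior) = 0.5504, h(Junior) = 0.4581, h(Manager) = 0.5123.
Starting from Manager, the probability is 0.5123.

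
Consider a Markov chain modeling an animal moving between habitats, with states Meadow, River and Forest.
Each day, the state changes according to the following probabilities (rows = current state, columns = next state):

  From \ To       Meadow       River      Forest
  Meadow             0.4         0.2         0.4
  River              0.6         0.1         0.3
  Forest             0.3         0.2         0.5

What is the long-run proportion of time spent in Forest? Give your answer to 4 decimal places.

Let the stationary distribution be π with π = πP and π_1 + π_2 + π_3 = 1.
π_1 = 0.4·π_1 + 0.6·π_2 + 0.3·π_3
π_2 = 0.2·π_1 + 0.1·π_2 + 0.2·π_3
Solving with the normalization constraint gives π = (0.3939, 0.1818, 0.4242).
So the stationary probability of Forest is 0.4242.

0.4242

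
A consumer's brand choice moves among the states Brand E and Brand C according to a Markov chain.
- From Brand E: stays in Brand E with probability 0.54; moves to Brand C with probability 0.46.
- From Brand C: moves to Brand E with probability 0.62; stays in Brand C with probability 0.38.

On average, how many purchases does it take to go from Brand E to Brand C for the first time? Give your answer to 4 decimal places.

Let t(s) be the expected number of purchases to first reach Brand C from state s, with t(Brand C) = 0. Conditioning on the first purchase:
t(Brand E) = 1 + 0.54·t(Brand E)
Solving: t(Brand E) = 2.1739.
Expected purchases from Brand E to Brand C: 2.1739.

2.1739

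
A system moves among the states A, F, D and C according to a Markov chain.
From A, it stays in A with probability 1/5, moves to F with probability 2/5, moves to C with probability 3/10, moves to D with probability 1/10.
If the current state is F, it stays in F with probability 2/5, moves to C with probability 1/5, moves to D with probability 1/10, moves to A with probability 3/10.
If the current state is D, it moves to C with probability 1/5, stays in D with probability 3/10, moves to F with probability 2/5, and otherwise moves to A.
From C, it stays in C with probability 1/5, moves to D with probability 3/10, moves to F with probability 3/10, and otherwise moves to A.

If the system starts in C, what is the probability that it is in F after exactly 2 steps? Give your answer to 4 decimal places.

Propagate the distribution vector 2 steps from C.
After 0 steps: (0.0000, 0.0000, 0.0000, 1.0000)
After 1 step: (0.2000, 0.3000, 0.3000, 0.2000)
After 2 steps: (0.2000, 0.3800, 0.2000, 0.2200)
P(in F after 2 steps) = 0.3800

0.3800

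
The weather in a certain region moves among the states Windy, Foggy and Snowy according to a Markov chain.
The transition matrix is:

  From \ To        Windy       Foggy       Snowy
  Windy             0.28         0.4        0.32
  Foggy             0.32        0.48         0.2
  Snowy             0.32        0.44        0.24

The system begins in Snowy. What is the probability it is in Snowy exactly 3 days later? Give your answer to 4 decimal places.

Propagate the distribution vector 3 days from Snowy.
After 0 days: (0.0000, 0.0000, 1.0000)
After 1 day: (0.3200, 0.4400, 0.2400)
After 2 days: (0.3072, 0.4448, 0.2480)
After 3 days: (0.3077, 0.4455, 0.2468)
P(in Snowy after 3 days) = 0.2468

0.2468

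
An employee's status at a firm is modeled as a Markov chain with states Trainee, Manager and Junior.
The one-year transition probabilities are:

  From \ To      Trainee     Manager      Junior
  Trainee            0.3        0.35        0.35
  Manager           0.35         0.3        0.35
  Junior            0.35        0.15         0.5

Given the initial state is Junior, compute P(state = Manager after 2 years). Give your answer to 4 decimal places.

Sum over the intermediate state after 1 year:
P = P(Junior→Trainee)·P(Trainee→Manager) + P(Junior→Manager)·P(Manager→Manager) + P(Junior→Junior)·P(Junior→Manager)
  = 0.35×0.35 + 0.15×0.3 + 0.5×0.15
  = 0.1225 + 0.0450 + 0.0750 = 0.2425

0.2425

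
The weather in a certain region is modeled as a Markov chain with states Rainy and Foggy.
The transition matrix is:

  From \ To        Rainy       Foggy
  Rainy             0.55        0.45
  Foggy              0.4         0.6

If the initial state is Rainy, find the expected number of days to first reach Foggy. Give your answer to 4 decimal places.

2.2222

Let t(s) be the expected number of days to first reach Foggy from state s, with t(Foggy) = 0. Conditioning on the first day:
t(Rainy) = 1 + 0.55·t(Rainy)
Solving: t(Rainy) = 2.2222.
Expected days from Rainy to Foggy: 2.2222.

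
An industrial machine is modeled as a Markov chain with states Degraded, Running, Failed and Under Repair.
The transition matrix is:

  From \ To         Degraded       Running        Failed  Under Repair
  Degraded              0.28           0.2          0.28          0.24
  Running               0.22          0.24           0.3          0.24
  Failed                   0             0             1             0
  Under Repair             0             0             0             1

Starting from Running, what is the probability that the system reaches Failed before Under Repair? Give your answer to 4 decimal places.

0.5517

Let h(s) be the probability of absorption at Failed starting from transient state s. Then h(Failed) = 1 and h(Under Repair) = 0. By first-step analysis:
h(Degraded) = 0.28·h(Degraded) + 0.2·h(Running) + 0.28·1 + 0.24·0
h(Running) = 0.22·h(Degraded) + 0.24·h(Running) + 0.3·1 + 0.24·0
Solving: h(Degraded) = 0.5421, h(Running) = 0.5517.
Starting from Running, the probability is 0.5517.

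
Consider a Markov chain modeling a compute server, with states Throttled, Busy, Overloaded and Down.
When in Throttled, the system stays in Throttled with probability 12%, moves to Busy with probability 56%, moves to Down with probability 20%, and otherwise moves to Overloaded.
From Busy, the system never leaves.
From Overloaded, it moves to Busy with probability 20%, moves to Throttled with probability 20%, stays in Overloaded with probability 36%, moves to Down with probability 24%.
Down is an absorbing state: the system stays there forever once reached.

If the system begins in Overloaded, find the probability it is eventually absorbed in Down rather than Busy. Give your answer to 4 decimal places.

Let h(s) be the probability of absorption at Down starting from transient state s. Then h(Down) = 1 and h(Busy) = 0. By first-step analysis:
h(Throttled) = 0.12·h(Throttled) + 0.56·0 + 0.12·h(Overloaded) + 0.2·1
h(Overloaded) = 0.2·h(Throttled) + 0.2·0 + 0.36·h(Overloaded) + 0.24·1
Solving: h(Throttled) = 0.2908, h(Overloaded) = 0.4659.
Starting from Overloaded, the probability is 0.4659.

0.4659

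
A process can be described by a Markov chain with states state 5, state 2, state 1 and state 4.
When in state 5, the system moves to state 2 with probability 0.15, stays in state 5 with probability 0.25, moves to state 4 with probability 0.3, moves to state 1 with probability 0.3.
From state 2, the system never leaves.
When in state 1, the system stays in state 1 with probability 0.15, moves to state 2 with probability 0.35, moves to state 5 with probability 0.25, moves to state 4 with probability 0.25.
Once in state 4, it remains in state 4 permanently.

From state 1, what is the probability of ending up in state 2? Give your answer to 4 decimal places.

0.5333

Let h(s) be the probability of absorption at state 2 starting from transient state s. Then h(state 2) = 1 and h(state 4) = 0. By first-step analysis:
h(state 5) = 0.25·h(state 5) + 0.15·1 + 0.3·h(state 1) + 0.3·0
h(state 1) = 0.25·h(state 5) + 0.35·1 + 0.15·h(state 1) + 0.25·0
Solving: h(state 5) = 0.4133, h(state 1) = 0.5333.
Starting from state 1, the probability is 0.5333.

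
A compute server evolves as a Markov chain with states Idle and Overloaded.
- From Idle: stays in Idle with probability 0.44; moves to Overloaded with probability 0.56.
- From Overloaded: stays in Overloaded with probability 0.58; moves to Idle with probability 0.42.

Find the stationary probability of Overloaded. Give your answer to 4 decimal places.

Let the stationary distribution be π with π = πP and π_1 + π_2 = 1.
π_1 = 0.44·π_1 + 0.42·π_2
Solving with the normalization constraint gives π = (0.4286, 0.5714).
So the stationary probability of Overloaded is 0.5714.

0.5714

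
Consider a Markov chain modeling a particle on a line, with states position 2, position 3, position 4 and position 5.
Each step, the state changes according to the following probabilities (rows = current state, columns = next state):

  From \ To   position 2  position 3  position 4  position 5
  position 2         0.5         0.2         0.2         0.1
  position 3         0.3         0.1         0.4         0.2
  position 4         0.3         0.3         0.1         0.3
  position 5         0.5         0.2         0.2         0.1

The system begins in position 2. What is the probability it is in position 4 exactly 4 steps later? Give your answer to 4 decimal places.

0.2186

Propagate the distribution vector 4 steps from position 2.
After 0 steps: (1.0000, 0.0000, 0.0000, 0.0000)
After 1 step: (0.5000, 0.2000, 0.2000, 0.1000)
After 2 steps: (0.4200, 0.2000, 0.2200, 0.1600)
After 3 steps: (0.4160, 0.2020, 0.2180, 0.1640)
After 4 steps: (0.4160, 0.2016, 0.2186, 0.1638)
P(in position 4 after 4 steps) = 0.2186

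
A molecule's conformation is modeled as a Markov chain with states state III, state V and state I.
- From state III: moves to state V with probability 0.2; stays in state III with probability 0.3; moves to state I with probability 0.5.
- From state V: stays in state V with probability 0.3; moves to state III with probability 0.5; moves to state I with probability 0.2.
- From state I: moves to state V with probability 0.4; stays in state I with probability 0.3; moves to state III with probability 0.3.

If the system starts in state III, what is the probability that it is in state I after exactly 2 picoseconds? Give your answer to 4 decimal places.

0.3400

Sum over the intermediate state after 1 picosecond:
P = P(state III→state III)·P(state III→state I) + P(state III→state V)·P(state V→state I) + P(state III→state I)·P(state I→state I)
  = 0.3×0.5 + 0.2×0.2 + 0.5×0.3
  = 0.1500 + 0.0400 + 0.1500 = 0.3400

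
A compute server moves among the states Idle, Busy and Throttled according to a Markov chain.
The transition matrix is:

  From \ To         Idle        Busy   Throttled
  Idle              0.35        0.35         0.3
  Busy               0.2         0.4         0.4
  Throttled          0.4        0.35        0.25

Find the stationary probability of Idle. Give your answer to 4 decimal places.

Let the stationary distribution be π with π = πP and π_1 + π_2 + π_3 = 1.
π_1 = 0.35·π_1 + 0.2·π_2 + 0.4·π_3
π_2 = 0.35·π_1 + 0.4·π_2 + 0.35·π_3
Solving with the normalization constraint gives π = (0.3108, 0.3684, 0.3208).
So the stationary probability of Idle is 0.3108.

0.3108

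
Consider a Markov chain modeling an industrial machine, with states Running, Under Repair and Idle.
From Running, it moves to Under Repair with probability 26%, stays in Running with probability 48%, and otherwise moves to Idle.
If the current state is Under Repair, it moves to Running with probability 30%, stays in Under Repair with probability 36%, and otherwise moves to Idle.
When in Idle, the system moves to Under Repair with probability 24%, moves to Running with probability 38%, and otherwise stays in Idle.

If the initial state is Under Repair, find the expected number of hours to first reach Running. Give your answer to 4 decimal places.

3.0457

Let t(s) be the expected number of hours to first reach Running from state s, with t(Running) = 0. Conditioning on the first hour:
t(Under Repair) = 1 + 0.36·t(Under Repair) + 0.34·t(Idle)
t(Idle) = 1 + 0.24·t(Under Repair) + 0.38·t(Idle)
Solving: t(Under Repair) = 3.0457, t(Idle) = 2.7919.
Expected hours from Under Repair to Running: 3.0457.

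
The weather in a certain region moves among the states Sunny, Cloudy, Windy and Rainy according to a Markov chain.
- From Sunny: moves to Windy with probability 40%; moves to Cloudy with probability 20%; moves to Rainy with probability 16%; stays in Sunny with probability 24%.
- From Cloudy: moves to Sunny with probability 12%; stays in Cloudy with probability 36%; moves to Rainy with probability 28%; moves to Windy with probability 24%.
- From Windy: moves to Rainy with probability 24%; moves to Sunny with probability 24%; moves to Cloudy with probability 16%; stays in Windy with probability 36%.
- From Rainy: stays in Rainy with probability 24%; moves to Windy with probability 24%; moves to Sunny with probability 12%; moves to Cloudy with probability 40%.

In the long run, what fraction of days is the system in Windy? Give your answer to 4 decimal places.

0.3051

Let the stationary distribution be π with π = πP and π_1 + π_2 + π_3 + π_4 = 1.
π_1 = 0.24·π_1 + 0.12·π_2 + 0.24·π_3 + 0.12·π_4
π_2 = 0.2·π_1 + 0.36·π_2 + 0.16·π_3 + 0.4·π_4
π_3 = 0.4·π_1 + 0.24·π_2 + 0.36·π_3 + 0.24·π_4
Solving with the normalization constraint gives π = (0.1780, 0.2800, 0.3051, 0.2370).
So the stationary probability of Windy is 0.3051.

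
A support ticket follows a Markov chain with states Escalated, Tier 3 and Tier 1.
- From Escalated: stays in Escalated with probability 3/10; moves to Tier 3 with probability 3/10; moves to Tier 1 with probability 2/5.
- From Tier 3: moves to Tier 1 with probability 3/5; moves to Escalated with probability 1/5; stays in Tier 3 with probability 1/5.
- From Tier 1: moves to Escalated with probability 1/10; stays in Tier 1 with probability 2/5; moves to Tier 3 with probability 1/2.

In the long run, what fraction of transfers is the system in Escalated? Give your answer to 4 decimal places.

0.1698

Let the stationary distribution be π with π = πP and π_1 + π_2 + π_3 = 1.
π_1 = 0.3·π_1 + 0.2·π_2 + 0.1·π_3
π_2 = 0.3·π_1 + 0.2·π_2 + 0.5·π_3
Solving with the normalization constraint gives π = (0.1698, 0.3585, 0.4717).
So the stationary probability of Escalated is 0.1698.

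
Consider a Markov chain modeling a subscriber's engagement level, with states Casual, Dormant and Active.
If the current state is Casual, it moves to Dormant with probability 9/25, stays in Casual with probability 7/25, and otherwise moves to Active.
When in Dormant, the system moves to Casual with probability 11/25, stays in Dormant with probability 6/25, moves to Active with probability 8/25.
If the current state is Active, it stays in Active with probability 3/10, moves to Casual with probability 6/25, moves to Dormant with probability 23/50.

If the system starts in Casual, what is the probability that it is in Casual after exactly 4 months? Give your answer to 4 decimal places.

0.3230

Propagate the distribution vector 4 months from Casual.
After 0 months: (1.0000, 0.0000, 0.0000)
After 1 month: (0.2800, 0.3600, 0.3600)
After 2 months: (0.3232, 0.3528, 0.3240)
After 3 months: (0.3235, 0.3501, 0.3264)
After 4 months: (0.3230, 0.3506, 0.3264)
P(in Casual after 4 months) = 0.3230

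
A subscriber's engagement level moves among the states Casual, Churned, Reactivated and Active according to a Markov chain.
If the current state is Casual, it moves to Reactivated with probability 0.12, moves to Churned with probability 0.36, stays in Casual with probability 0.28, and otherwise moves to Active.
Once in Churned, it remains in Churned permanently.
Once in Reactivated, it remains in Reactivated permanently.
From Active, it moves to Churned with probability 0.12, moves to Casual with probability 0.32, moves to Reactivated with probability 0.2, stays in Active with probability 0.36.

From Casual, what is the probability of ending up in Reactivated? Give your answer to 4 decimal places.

Let h(s) be the probability of absorption at Reactivated starting from transient state s. Then h(Reactivated) = 1 and h(Churned) = 0. By first-step analysis:
h(Casual) = 0.28·h(Casual) + 0.36·0 + 0.12·1 + 0.24·h(Active)
h(Active) = 0.32·h(Casual) + 0.12·0 + 0.2·1 + 0.36·h(Active)
Solving: h(Casual) = 0.3250, h(Active) = 0.4750.
Starting from Casual, the probability is 0.3250.

0.3250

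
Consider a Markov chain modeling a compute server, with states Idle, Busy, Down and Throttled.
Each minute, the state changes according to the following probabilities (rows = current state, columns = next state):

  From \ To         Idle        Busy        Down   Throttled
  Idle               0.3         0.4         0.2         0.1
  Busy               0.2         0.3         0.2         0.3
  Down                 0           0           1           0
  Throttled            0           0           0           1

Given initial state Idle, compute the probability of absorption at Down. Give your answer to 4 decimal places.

Let h(s) be the probability of absorption at Down starting from transient state s. Then h(Down) = 1 and h(Throttled) = 0. By first-step analysis:
h(Idle) = 0.3·h(Idle) + 0.4·h(Busy) + 0.2·1 + 0.1·0
h(Busy) = 0.2·h(Idle) + 0.3·h(Busy) + 0.2·1 + 0.3·0
Solving: h(Idle) = 0.5366, h(Busy) = 0.4390.
Starting from Idle, the probability is 0.5366.

0.5366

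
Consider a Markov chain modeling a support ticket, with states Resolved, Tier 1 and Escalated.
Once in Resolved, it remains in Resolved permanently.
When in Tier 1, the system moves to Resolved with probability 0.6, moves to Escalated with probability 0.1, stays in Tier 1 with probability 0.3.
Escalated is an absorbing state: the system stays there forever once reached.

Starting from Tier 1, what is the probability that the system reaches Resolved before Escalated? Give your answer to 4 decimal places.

Let h(s) be the probability of absorption at Resolved starting from transient state s. Then h(Resolved) = 1 and h(Escalated) = 0. By first-step analysis:
h(Tier 1) = 0.6·1 + 0.3·h(Tier 1) + 0.1·0
Solving: h(Tier 1) = 0.8571.
Starting from Tier 1, the probability is 0.8571.

0.8571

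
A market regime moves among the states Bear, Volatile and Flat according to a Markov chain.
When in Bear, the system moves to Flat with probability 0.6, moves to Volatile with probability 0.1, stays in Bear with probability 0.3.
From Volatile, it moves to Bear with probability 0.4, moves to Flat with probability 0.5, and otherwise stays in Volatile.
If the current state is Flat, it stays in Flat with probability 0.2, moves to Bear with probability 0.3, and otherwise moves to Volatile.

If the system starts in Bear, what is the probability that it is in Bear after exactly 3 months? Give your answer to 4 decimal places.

0.3340

Propagate the distribution vector 3 months from Bear.
After 0 months: (1.0000, 0.0000, 0.0000)
After 1 month: (0.3000, 0.1000, 0.6000)
After 2 months: (0.3100, 0.3400, 0.3500)
After 3 months: (0.3340, 0.2400, 0.4260)
P(in Bear after 3 months) = 0.3340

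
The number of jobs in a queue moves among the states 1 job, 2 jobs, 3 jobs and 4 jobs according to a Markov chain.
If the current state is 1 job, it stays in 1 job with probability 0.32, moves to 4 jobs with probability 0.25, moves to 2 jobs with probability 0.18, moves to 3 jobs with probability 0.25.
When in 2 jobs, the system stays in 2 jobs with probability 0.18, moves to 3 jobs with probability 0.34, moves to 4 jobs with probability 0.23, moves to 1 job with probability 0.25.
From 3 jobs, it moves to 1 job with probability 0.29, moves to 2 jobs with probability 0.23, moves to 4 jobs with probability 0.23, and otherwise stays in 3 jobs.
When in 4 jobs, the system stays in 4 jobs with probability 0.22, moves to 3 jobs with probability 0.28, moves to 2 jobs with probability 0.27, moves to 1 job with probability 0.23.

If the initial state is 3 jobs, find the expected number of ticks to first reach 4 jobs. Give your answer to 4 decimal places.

Let t(s) be the expected number of ticks to first reach 4 jobs from state s, with t(4 jobs) = 0. Conditioning on the first tick:
t(1 job) = 1 + 0.32·t(1 job) + 0.18·t(2 jobs) + 0.25·t(3 jobs)
t(2 jobs) = 1 + 0.25·t(1 job) + 0.18·t(2 jobs) + 0.34·t(3 jobs)
t(3 jobs) = 1 + 0.29·t(1 job) + 0.23·t(2 jobs) + 0.25·t(3 jobs)
Solving: t(1 job) = 4.1531, t(2 jobs) = 4.2440, t(3 jobs) = 4.2407.
Expected ticks from 3 jobs to 4 jobs: 4.2407.

4.2407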